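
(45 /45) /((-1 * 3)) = -1 /3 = -0.33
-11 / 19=-0.58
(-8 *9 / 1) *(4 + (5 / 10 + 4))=-612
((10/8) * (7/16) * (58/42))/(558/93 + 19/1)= 29/960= 0.03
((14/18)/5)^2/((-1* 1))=-49/2025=-0.02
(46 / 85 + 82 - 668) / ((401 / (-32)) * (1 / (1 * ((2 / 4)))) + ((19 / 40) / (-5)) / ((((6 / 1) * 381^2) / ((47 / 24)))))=41609041943040 / 1781212581781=23.36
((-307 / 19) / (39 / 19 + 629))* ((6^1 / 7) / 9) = -307 / 125895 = -0.00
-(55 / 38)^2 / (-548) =3025 / 791312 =0.00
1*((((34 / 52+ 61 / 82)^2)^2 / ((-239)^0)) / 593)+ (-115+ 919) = 38478936039405637 / 47858990033153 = 804.01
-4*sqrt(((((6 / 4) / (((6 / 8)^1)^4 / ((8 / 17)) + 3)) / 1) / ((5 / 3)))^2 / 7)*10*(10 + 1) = -270336*sqrt(7) / 17549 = -40.76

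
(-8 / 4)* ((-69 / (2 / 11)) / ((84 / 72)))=4554 / 7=650.57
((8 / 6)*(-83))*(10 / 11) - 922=-33746 / 33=-1022.61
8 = 8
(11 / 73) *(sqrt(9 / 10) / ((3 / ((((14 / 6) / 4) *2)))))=77 *sqrt(10) / 4380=0.06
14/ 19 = 0.74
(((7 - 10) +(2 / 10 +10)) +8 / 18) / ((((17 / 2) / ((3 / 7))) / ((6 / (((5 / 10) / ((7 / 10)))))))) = 1376 / 425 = 3.24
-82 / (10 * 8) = -41 / 40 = -1.02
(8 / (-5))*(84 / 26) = -336 / 65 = -5.17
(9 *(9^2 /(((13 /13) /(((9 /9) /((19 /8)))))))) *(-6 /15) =-11664 /95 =-122.78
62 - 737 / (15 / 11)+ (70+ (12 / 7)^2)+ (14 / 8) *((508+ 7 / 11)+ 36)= 17708923 / 32340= 547.59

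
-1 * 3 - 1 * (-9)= 6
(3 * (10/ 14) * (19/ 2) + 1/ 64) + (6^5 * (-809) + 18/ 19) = -53546971931/ 8512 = -6290762.68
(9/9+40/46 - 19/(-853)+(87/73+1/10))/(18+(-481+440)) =-45595397/329403010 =-0.14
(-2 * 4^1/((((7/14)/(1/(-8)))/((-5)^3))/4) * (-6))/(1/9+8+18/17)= 918000/1403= 654.31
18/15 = 1.20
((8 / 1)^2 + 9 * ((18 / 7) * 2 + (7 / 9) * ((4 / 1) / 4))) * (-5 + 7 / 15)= -55828 / 105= -531.70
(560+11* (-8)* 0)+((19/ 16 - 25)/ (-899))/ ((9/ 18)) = 560.05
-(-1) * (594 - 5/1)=589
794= 794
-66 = -66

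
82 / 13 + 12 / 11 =1058 / 143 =7.40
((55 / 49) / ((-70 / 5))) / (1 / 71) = -3905 / 686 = -5.69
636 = 636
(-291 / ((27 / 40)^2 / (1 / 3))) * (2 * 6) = -620800 / 243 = -2554.73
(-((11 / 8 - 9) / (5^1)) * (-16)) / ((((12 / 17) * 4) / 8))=-1037 / 15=-69.13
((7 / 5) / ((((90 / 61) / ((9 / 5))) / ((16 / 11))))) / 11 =3416 / 15125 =0.23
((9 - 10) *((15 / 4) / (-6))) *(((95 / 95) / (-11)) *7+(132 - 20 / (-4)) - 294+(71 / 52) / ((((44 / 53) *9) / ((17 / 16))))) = -98.40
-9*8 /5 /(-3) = 24 /5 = 4.80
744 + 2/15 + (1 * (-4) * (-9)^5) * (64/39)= 75727826/195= 388347.83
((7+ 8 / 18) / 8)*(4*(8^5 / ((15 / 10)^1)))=2195456 / 27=81313.19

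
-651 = -651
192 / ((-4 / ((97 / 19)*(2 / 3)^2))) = -6208 / 57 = -108.91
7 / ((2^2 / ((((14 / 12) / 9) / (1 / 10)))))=245 / 108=2.27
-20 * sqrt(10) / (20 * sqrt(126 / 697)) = -sqrt(24395) / 21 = -7.44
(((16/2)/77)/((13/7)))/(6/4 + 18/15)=80/3861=0.02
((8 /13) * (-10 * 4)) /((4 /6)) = -480 /13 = -36.92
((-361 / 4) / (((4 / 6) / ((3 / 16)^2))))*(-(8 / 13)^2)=9747 / 5408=1.80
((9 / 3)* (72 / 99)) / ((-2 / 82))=-984 / 11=-89.45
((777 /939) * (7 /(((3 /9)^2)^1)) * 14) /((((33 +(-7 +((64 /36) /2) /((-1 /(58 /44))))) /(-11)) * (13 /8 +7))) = -331691976 /8847571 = -37.49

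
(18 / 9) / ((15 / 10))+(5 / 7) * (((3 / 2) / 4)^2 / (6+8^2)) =25115 / 18816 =1.33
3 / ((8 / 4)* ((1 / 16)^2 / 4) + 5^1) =1536 / 2561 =0.60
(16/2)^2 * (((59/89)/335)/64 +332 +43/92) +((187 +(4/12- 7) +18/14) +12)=309203939747/14400645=21471.53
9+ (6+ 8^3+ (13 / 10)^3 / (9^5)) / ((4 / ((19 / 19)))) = 32713148197 / 236196000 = 138.50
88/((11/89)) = 712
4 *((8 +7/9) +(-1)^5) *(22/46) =3080/207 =14.88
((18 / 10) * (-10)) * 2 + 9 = -27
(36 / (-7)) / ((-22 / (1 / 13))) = 18 / 1001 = 0.02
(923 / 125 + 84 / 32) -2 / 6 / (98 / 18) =487441 / 49000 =9.95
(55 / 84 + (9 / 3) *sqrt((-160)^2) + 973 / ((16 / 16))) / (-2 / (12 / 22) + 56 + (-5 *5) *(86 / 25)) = -122107 / 2828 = -43.18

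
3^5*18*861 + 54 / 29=109214460 / 29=3766015.86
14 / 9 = 1.56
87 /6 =29 /2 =14.50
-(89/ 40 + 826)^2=-1097530641/ 1600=-685956.65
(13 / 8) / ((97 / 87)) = 1131 / 776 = 1.46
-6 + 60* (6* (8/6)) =474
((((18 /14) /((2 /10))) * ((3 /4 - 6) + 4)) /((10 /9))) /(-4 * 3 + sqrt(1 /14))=81 * sqrt(14) /22568 + 243 /403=0.62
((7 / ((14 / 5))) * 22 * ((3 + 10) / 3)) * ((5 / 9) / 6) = 3575 / 162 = 22.07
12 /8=3 /2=1.50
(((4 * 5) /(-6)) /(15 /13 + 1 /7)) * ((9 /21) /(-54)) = 65 /3186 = 0.02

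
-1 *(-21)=21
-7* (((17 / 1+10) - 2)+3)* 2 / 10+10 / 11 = -2106 / 55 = -38.29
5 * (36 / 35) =36 / 7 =5.14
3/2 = 1.50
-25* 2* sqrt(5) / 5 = -22.36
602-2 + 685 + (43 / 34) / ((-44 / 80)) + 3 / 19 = 4557996 / 3553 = 1282.86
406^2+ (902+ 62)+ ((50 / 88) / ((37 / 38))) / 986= 133071743675 / 802604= 165800.00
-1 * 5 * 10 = -50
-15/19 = -0.79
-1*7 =-7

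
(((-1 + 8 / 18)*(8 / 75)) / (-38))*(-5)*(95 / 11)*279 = -620 / 33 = -18.79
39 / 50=0.78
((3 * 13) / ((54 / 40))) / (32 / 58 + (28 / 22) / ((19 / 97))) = 787930 / 192267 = 4.10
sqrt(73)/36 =0.24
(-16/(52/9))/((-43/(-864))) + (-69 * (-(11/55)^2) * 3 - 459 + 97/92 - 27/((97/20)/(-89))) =-1227667913/124712900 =-9.84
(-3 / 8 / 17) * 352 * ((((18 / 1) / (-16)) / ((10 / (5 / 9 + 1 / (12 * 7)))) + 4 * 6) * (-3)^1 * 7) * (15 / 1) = 15924249 / 272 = 58545.03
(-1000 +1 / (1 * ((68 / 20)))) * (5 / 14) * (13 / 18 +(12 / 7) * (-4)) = 21895225 / 9996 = 2190.40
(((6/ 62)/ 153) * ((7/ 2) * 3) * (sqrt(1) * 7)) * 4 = 98/ 527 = 0.19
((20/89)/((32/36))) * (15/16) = 675/2848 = 0.24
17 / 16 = 1.06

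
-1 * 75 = -75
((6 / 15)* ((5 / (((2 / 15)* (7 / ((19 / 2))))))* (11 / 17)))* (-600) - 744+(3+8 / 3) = -3085085 / 357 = -8641.69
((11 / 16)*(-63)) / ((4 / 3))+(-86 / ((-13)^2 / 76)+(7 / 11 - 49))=-14220317 / 118976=-119.52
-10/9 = -1.11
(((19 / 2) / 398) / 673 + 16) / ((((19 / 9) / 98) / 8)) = 15119856108 / 2544613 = 5941.91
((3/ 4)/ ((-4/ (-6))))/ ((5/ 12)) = 27/ 10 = 2.70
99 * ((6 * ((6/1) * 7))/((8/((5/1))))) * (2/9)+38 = 3503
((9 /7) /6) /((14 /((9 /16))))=0.01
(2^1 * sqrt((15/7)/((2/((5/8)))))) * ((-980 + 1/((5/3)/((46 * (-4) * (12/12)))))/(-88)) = 1363 * sqrt(21)/308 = 20.28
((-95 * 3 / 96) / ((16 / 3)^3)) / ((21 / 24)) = -0.02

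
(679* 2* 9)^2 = 149377284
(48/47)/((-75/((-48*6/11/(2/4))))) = 9216/12925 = 0.71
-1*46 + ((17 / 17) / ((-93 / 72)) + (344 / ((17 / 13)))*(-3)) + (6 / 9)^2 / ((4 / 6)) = -1320584 / 1581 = -835.28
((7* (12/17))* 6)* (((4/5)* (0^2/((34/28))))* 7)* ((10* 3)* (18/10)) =0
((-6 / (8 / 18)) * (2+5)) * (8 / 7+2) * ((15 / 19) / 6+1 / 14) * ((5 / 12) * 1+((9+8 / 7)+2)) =-2820015 / 3724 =-757.25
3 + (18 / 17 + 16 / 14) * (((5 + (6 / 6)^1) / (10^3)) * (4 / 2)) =45018 / 14875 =3.03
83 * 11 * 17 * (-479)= -7434559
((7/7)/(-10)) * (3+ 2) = -1/2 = -0.50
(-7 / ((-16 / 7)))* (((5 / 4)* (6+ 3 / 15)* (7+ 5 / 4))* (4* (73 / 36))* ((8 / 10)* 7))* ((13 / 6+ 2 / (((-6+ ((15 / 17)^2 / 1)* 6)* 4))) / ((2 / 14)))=16436225575 / 147456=111465.29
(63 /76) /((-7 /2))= -9 /38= -0.24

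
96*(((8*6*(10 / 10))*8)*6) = 221184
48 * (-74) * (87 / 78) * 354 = -18232416 / 13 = -1402493.54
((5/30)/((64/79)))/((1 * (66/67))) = 5293/25344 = 0.21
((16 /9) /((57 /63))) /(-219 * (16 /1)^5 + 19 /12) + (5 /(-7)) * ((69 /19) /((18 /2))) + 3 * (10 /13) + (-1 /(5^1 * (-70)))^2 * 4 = 18041238193221142 /8933497835364375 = 2.02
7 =7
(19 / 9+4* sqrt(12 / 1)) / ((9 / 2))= 38 / 81+16* sqrt(3) / 9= 3.55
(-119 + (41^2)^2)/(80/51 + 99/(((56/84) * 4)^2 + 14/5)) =64272052932/262885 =244487.33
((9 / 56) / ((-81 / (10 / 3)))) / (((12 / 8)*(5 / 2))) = -1 / 567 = -0.00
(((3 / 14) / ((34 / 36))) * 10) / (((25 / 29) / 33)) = 51678 / 595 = 86.85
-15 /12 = -5 /4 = -1.25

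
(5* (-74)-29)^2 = 159201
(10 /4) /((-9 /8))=-20 /9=-2.22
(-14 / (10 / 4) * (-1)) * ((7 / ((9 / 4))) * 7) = 5488 / 45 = 121.96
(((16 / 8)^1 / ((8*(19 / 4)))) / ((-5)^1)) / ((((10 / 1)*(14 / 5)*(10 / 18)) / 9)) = -81 / 13300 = -0.01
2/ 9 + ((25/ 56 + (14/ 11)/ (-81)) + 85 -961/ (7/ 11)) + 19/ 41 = -2913182285/ 2045736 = -1424.03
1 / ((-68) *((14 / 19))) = -19 / 952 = -0.02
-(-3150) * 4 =12600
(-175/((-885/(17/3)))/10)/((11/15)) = 595/3894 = 0.15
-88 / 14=-44 / 7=-6.29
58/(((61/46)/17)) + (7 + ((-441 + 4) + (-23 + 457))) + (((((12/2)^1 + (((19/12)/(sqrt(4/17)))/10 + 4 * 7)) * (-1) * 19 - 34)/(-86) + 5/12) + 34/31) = 361 * sqrt(17)/20640 + 738609629/975756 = 757.03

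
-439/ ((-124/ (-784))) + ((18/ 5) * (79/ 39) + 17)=-5543911/ 2015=-2751.32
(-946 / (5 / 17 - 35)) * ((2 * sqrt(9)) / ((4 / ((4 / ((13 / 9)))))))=434214 / 3835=113.22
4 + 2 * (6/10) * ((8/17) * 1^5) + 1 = 473/85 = 5.56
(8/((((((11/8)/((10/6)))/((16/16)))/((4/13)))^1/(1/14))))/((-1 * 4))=-160/3003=-0.05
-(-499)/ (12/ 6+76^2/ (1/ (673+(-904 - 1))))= -499/ 1340030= -0.00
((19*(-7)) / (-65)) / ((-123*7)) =-19 / 7995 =-0.00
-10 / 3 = -3.33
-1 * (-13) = 13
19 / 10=1.90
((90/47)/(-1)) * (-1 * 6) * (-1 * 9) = -103.40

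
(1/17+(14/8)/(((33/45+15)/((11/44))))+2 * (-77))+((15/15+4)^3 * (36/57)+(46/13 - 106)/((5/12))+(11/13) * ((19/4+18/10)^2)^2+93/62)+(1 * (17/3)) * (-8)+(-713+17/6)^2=180346130968728703/356747040000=505529.44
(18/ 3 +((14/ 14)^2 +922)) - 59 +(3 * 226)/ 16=7299/ 8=912.38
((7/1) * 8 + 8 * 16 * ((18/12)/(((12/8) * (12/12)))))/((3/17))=3128/3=1042.67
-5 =-5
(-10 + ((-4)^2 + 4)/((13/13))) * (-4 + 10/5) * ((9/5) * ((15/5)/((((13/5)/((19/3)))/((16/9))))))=-6080/13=-467.69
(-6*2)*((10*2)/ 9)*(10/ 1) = -800/ 3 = -266.67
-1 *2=-2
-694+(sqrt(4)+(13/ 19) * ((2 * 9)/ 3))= -13070/ 19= -687.89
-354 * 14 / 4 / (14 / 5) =-885 / 2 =-442.50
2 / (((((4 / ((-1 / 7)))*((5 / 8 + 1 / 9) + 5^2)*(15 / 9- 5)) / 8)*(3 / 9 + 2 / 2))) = 324 / 64855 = 0.00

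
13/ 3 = 4.33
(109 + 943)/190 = 526/95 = 5.54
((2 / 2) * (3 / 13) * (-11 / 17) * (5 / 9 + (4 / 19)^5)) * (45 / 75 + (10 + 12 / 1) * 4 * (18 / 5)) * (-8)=576765826472 / 2736089395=210.80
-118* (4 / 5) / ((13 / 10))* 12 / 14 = -5664 / 91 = -62.24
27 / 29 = 0.93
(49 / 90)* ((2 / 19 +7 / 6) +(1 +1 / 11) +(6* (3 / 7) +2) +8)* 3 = 917651 / 37620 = 24.39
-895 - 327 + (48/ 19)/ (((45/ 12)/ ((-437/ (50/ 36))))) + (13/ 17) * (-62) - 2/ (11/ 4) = -34644252/ 23375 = -1482.11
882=882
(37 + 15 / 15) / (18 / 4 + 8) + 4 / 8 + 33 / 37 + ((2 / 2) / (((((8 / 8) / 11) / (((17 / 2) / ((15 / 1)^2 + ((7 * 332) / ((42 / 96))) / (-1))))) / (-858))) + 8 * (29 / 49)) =11499262687 / 461136550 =24.94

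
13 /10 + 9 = 103 /10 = 10.30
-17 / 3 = -5.67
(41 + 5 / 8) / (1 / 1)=333 / 8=41.62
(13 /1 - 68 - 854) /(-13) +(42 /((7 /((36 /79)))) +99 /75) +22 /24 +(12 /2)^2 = 34166417 /308100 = 110.89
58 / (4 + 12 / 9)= 87 / 8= 10.88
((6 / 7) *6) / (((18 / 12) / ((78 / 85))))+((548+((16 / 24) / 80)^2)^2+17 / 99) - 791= 81299004785626909 / 271434240000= 299516.39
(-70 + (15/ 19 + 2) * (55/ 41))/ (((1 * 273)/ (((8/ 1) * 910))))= -1376400/ 779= -1766.88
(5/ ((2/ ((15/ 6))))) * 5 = 31.25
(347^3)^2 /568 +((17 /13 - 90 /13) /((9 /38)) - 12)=204250303478244589 /66456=3073466706967.69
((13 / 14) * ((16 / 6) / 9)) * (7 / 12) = 13 / 81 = 0.16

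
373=373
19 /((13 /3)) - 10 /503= 28541 /6539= 4.36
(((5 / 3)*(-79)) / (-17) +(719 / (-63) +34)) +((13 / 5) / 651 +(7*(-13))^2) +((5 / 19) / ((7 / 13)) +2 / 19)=26216618047 / 3154095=8311.93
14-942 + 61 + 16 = -851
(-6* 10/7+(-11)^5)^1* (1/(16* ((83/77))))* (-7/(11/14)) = 55243433/664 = 83197.94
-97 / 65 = -1.49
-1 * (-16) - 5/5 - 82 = -67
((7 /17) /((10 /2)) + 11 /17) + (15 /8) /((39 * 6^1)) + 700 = 37167113 /53040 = 700.74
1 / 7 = 0.14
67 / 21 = 3.19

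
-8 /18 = -4 /9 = -0.44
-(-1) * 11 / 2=11 / 2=5.50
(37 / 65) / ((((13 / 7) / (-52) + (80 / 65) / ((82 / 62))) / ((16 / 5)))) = 679616 / 333875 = 2.04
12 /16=3 /4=0.75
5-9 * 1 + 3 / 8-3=-53 / 8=-6.62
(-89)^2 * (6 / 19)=47526 / 19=2501.37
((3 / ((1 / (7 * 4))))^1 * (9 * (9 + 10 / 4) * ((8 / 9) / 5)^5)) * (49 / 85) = 517013504 / 580921875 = 0.89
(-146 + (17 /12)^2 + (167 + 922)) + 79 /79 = 136225 /144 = 946.01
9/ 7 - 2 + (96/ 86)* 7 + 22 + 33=18692/ 301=62.10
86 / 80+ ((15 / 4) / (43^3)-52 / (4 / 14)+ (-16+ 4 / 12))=-1875649187 / 9540840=-196.59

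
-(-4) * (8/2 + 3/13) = 220/13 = 16.92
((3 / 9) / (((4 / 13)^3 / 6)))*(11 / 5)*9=217503 / 160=1359.39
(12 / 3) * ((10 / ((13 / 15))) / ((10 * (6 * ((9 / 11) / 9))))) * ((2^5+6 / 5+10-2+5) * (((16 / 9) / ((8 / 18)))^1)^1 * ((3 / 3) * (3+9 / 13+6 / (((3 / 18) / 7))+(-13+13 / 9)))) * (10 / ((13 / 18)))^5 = 12190841716838400000 / 62748517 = 194280953553.67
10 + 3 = 13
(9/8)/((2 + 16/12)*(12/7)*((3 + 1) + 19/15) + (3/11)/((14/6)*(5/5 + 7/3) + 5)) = 239085/6400376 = 0.04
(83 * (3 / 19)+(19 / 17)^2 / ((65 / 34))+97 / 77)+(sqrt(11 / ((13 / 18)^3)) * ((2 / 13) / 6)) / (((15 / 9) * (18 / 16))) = 48 * sqrt(286) / 10985+24278966 / 1616615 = 15.09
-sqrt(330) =-18.17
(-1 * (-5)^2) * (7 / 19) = -175 / 19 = -9.21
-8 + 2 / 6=-23 / 3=-7.67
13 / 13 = 1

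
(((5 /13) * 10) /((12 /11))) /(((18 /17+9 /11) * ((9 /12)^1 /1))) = 102850 /41067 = 2.50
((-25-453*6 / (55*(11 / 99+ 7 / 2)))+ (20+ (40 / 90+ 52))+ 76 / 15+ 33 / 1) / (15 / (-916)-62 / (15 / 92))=-2116879664 / 11207815905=-0.19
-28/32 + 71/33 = 337/264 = 1.28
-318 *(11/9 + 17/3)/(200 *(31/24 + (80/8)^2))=-6572/60775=-0.11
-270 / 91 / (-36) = 15 / 182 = 0.08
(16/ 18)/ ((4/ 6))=4/ 3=1.33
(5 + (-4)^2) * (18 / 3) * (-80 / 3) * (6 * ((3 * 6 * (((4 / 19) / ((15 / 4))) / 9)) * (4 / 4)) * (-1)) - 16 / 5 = 214736 / 95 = 2260.38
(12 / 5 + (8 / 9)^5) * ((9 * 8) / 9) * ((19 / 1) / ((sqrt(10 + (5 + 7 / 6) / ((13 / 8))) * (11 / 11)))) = 66304528 * sqrt(20982) / 79420905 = 120.93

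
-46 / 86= -23 / 43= -0.53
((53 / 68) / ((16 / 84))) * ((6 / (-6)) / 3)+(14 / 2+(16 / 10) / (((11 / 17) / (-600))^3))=-461837719559577 / 362032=-1275682037.94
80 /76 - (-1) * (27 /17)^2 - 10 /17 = 2.99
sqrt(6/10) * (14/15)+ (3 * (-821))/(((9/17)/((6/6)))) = -13957/3+ 14 * sqrt(15)/75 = -4651.61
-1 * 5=-5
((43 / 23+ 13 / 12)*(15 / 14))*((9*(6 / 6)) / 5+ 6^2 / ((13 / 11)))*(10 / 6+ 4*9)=64374405 / 16744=3844.63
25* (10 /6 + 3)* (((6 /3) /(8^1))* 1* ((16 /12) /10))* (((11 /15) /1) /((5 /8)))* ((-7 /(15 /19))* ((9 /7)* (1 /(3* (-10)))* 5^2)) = 5852 /135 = 43.35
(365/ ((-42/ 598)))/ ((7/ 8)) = -873080/ 147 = -5939.32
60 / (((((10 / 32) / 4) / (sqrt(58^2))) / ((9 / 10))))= 200448 / 5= 40089.60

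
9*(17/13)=153/13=11.77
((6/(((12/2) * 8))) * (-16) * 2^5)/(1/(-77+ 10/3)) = 14144/3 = 4714.67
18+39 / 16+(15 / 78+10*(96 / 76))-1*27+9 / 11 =307763 / 43472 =7.08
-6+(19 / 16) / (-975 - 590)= -150259 / 25040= -6.00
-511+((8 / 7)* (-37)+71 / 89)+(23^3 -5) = 7232726 / 623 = 11609.51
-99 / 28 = -3.54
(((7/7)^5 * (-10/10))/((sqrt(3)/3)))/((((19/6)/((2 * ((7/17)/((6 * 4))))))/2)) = -7 * sqrt(3)/323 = -0.04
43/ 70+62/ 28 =99/ 35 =2.83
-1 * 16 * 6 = -96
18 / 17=1.06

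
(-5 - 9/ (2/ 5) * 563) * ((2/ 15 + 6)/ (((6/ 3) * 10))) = -116587/ 30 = -3886.23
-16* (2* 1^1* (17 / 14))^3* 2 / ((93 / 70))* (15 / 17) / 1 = -462400 / 1519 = -304.41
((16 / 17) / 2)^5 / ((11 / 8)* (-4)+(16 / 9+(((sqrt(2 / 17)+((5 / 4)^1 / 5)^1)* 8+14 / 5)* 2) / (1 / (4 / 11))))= 7428833280 / 5467593938263+186856243200* sqrt(34) / 92949096950471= 0.01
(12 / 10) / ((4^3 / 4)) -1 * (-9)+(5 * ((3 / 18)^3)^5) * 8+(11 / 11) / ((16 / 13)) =2905596271897 / 293865615360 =9.89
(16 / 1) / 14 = 8 / 7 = 1.14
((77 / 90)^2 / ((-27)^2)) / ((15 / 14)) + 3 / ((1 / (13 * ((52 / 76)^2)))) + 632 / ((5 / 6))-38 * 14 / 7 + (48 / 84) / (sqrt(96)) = sqrt(6) / 42 + 11201790382033 / 15987516750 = 700.72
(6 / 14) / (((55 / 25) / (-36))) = -540 / 77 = -7.01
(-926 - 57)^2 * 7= 6764023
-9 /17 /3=-3 /17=-0.18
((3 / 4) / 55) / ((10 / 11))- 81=-16197 / 200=-80.98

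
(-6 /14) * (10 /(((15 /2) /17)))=-68 /7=-9.71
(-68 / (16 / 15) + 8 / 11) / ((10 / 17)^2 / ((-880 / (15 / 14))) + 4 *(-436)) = 11219558 / 310473931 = 0.04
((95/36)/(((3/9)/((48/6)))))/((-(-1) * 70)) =19/21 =0.90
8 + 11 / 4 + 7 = 17.75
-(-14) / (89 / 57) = 798 / 89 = 8.97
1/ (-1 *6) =-1/ 6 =-0.17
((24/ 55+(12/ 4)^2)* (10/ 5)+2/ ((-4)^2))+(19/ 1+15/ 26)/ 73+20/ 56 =57356597/ 2922920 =19.62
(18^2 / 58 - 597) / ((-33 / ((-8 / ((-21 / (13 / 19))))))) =4.67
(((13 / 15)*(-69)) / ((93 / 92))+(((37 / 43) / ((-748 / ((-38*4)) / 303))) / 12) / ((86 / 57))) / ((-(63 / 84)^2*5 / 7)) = 1012565677228 / 7235090775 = 139.95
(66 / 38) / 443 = 33 / 8417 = 0.00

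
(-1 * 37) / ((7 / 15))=-555 / 7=-79.29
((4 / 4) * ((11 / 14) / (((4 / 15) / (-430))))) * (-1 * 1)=35475 / 28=1266.96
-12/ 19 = -0.63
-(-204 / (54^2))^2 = -289 / 59049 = -0.00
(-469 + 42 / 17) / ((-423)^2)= -0.00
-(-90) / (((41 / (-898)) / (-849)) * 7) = 68616180 / 287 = 239080.77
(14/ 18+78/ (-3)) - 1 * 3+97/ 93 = -7583/ 279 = -27.18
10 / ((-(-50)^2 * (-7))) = 1 / 1750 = 0.00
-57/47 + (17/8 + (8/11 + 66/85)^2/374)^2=267588838894208136567/80391010645392920000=3.33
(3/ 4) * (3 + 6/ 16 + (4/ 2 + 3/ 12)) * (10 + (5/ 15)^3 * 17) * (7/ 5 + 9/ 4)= 20951/ 128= 163.68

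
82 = 82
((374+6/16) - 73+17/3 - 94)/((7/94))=240311/84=2860.85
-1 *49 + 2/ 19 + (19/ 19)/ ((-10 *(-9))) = -83591/ 1710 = -48.88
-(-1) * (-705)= -705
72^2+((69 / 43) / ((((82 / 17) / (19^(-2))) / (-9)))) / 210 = 461904868161 / 89102020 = 5184.00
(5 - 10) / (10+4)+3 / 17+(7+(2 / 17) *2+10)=4059 / 238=17.05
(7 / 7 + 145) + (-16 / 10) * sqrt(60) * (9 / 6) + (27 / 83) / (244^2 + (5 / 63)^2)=2863464227425 / 19612767947 -24 * sqrt(15) / 5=127.41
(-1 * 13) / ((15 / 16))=-208 / 15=-13.87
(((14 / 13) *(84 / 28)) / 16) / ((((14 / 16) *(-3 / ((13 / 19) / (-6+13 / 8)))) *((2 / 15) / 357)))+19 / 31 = 19333 / 589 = 32.82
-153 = -153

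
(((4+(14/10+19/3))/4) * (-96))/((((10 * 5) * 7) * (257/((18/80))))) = -0.00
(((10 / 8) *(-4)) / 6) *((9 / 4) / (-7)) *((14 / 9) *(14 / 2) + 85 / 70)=7625 / 2352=3.24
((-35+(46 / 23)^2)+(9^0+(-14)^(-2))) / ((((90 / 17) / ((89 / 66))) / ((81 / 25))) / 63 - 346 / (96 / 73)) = 960652116 / 8425869557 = 0.11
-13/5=-2.60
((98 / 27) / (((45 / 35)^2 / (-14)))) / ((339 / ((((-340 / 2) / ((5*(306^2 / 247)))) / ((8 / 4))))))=4151329 / 1020898161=0.00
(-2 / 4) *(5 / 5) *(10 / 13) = -5 / 13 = -0.38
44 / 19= 2.32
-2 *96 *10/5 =-384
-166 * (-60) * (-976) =-9720960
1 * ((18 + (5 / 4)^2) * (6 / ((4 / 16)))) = 469.50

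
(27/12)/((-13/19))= -171/52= -3.29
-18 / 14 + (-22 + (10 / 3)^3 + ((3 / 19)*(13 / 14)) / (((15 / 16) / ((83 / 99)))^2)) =13.87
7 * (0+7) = 49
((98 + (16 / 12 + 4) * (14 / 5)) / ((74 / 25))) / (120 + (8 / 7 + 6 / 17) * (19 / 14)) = 320705 / 1025751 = 0.31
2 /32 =0.06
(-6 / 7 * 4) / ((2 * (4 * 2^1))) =-3 / 14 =-0.21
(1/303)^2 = 0.00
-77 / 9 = -8.56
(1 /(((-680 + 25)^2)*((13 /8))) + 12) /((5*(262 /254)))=8499844316 /3653147875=2.33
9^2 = 81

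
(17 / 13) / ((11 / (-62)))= -7.37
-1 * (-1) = 1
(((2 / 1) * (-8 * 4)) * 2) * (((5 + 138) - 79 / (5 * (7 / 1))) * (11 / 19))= -6935808 / 665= -10429.79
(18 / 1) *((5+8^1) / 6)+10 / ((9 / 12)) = 157 / 3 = 52.33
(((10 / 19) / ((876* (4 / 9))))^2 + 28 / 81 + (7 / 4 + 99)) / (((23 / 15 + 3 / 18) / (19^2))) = 5041044378725 / 234817056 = 21467.97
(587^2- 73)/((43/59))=20325264/43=472680.56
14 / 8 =1.75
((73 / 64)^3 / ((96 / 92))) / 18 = 8947391 / 113246208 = 0.08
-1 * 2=-2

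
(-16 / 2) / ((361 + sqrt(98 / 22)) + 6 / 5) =-398420 / 18037853 + 700 *sqrt(11) / 18037853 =-0.02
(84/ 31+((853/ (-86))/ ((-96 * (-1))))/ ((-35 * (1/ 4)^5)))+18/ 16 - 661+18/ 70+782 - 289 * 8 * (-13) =33797756837/ 1119720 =30184.11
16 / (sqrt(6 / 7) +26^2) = 37856 / 1599413 -8 * sqrt(42) / 1599413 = 0.02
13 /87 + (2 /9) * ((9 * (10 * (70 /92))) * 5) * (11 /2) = 837674 /2001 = 418.63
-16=-16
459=459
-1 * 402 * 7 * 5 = -14070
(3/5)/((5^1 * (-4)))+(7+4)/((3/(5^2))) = 27491/300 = 91.64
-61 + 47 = -14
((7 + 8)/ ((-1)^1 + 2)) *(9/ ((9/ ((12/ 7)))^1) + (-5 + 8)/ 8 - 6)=-3285/ 56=-58.66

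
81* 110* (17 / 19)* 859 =130112730 / 19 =6848038.42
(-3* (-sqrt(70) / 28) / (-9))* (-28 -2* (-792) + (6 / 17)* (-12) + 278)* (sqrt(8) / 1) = -31106* sqrt(35) / 357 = -515.48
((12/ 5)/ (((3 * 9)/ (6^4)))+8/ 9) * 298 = 34594.49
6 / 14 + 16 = 115 / 7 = 16.43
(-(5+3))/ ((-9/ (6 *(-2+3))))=16/ 3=5.33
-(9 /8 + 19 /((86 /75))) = -6087 /344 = -17.69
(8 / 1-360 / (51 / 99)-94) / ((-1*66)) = 6671 / 561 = 11.89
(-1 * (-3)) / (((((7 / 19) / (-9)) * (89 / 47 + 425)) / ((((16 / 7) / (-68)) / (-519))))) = -141 / 12681592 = -0.00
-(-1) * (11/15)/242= 1/330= 0.00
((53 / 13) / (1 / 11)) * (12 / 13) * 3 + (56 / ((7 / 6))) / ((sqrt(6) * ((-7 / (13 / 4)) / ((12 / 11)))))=114.26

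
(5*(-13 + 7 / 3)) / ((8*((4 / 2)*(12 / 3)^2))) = -5 / 24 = -0.21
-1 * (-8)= 8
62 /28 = 31 /14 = 2.21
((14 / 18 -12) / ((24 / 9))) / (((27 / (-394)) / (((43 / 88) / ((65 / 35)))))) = 5988997 / 370656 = 16.16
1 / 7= 0.14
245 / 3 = 81.67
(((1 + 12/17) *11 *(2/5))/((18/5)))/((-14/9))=-319/238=-1.34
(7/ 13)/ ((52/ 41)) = 287/ 676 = 0.42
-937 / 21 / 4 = -937 / 84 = -11.15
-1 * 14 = -14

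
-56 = -56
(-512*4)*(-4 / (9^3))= 8192 / 729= 11.24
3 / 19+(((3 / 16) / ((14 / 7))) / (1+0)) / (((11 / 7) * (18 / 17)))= 8597 / 40128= 0.21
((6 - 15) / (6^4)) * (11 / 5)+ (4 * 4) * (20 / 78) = 38257 / 9360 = 4.09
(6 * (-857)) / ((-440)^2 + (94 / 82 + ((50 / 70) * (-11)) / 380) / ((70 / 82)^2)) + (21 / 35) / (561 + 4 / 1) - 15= -1785182433114452 / 118810202617075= -15.03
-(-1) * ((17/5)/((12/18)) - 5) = 1/10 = 0.10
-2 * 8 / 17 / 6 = -8 / 51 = -0.16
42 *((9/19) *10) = 3780/19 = 198.95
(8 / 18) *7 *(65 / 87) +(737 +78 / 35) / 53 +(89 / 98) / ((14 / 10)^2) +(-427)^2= 181687647868159 / 996390990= 182345.74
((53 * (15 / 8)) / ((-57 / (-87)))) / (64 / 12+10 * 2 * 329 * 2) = 69165 / 6003392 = 0.01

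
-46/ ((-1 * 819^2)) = 46/ 670761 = 0.00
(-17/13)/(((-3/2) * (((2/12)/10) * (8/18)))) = 1530/13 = 117.69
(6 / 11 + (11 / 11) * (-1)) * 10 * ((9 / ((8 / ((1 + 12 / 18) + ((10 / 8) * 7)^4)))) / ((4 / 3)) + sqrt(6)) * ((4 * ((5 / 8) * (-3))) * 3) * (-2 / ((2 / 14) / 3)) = -957483331875 / 45056 - 47250 * sqrt(6) / 11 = -21261483.41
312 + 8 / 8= 313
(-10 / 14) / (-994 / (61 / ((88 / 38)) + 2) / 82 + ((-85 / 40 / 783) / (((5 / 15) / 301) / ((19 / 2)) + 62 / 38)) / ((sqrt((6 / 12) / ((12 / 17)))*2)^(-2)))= 3091608788400 / 1871673745571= 1.65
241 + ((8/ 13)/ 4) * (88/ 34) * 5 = 53701/ 221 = 242.99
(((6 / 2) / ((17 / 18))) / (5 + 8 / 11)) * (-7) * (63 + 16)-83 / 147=-767869 / 2499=-307.27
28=28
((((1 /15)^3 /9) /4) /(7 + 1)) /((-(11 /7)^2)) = -49 /117612000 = -0.00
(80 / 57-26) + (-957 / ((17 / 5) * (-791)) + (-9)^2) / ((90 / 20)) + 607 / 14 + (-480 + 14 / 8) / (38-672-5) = 37.59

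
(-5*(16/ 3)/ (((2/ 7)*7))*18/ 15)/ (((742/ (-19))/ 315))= 6840/ 53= 129.06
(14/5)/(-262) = -7/655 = -0.01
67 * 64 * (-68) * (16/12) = -1166336/3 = -388778.67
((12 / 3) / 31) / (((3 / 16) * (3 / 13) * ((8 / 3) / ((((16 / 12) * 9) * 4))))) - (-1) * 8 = 1912 / 31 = 61.68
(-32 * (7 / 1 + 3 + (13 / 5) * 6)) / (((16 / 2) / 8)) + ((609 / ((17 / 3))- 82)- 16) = -68827 / 85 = -809.73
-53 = -53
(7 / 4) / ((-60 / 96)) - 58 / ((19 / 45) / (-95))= 65236 / 5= 13047.20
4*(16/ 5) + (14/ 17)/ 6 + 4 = 4319/ 255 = 16.94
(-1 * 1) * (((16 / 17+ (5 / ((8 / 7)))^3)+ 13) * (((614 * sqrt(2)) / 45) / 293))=-6.43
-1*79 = -79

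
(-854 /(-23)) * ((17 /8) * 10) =36295 /46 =789.02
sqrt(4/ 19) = 2 * sqrt(19)/ 19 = 0.46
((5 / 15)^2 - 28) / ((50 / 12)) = -502 / 75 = -6.69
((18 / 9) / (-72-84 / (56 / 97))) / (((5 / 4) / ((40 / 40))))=-16 / 2175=-0.01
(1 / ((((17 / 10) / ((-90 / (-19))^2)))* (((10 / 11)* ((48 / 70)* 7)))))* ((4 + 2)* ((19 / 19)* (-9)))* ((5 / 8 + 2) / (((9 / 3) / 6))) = -21049875 / 24548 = -857.50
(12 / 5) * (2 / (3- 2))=24 / 5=4.80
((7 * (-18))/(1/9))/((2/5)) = -2835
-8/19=-0.42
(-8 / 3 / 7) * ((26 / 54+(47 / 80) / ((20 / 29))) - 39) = 232457 / 16200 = 14.35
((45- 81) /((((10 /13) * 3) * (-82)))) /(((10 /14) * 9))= 91 /3075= 0.03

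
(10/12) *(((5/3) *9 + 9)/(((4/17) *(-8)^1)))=-85/8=-10.62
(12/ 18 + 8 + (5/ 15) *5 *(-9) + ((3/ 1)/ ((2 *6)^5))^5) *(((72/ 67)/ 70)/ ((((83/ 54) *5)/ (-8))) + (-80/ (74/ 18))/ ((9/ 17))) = 2057575925518631211069011655737089/ 8834817093379369553591952998400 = 232.89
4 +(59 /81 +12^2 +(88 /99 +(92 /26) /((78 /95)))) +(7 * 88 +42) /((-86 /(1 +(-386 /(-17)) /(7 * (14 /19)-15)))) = 306747863437 /1871245233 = 163.93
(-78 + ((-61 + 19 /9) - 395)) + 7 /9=-4780 /9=-531.11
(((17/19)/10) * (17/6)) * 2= 289/570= 0.51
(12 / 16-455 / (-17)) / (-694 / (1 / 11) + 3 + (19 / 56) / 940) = -0.00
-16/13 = -1.23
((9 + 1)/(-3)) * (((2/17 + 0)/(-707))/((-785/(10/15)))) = -8/16982847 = -0.00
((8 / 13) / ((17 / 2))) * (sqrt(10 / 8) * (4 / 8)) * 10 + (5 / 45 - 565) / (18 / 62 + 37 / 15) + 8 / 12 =-392728 / 1923 + 40 * sqrt(5) / 221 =-203.82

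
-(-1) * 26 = 26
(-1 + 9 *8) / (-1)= -71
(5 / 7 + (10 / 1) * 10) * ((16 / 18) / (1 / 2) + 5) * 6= 28670 / 7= 4095.71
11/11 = 1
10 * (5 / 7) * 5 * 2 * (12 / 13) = 6000 / 91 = 65.93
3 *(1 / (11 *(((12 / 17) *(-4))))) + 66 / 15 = 3787 / 880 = 4.30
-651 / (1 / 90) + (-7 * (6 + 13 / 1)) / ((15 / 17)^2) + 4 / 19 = -251201653 / 4275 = -58760.62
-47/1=-47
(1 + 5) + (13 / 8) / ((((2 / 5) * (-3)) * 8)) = 2239 / 384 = 5.83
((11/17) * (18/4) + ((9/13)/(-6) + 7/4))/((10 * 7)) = 4019/61880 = 0.06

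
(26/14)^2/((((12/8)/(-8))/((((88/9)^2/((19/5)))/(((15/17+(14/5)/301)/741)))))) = -4974767283200/12934971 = -384598.26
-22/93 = -0.24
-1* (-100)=100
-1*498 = -498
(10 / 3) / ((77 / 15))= 50 / 77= 0.65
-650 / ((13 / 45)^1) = -2250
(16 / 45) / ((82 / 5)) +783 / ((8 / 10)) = 1444667 / 1476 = 978.77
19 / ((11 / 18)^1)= 342 / 11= 31.09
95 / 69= 1.38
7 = 7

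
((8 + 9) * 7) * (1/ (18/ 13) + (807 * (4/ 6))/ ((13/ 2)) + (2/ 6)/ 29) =67431469/ 6786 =9936.85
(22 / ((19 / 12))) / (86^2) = 66 / 35131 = 0.00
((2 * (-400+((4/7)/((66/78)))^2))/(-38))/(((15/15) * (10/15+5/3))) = 7106688/788557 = 9.01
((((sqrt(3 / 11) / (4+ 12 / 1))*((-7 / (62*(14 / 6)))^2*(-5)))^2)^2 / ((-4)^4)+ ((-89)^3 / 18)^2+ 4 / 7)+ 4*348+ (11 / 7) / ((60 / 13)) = 1927468412401451490619909325208429659 / 1256584925580138160859381760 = 1533894266.25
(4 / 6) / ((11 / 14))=28 / 33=0.85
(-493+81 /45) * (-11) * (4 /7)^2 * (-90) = -7780608 /49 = -158787.92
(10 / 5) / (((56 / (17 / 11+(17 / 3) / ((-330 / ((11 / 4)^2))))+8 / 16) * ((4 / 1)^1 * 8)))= 22423 / 14372024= 0.00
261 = 261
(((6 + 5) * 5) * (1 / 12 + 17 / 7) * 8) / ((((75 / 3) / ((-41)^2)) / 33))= 85835222 / 35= 2452434.91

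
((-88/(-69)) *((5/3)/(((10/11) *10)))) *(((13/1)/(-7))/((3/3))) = -3146/7245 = -0.43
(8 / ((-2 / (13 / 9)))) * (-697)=36244 / 9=4027.11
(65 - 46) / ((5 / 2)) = 38 / 5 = 7.60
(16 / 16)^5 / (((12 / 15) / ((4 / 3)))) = 5 / 3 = 1.67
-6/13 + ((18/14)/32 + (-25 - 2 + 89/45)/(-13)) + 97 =12907889/131040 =98.50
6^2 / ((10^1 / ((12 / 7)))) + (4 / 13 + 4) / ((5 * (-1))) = 5.31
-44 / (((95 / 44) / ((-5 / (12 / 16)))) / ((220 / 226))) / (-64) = -2.07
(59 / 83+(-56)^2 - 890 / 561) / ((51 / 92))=13430233324 / 2374713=5655.52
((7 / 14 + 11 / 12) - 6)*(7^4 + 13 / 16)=-2113595 / 192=-11008.31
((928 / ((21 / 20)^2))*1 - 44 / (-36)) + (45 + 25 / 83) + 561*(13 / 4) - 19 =131404613 / 48804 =2692.50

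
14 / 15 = 0.93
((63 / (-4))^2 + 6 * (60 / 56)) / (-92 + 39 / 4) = -28503 / 9212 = -3.09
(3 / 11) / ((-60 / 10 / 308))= -14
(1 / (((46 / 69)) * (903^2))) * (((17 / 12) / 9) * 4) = 17 / 14677362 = 0.00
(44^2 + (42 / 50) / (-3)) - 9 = 48168 / 25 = 1926.72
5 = 5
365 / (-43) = -365 / 43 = -8.49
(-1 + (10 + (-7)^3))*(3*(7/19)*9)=-63126/19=-3322.42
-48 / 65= -0.74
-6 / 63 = -2 / 21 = -0.10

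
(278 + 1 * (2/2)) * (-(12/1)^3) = -482112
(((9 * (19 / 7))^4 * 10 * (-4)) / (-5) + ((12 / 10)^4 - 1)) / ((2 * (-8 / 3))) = -12825546048213 / 24010000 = -534175.18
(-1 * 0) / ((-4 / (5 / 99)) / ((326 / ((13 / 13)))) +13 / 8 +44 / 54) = 0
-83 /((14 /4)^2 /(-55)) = 18260 /49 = 372.65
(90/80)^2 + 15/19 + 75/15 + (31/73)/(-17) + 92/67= 849625633/101106752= 8.40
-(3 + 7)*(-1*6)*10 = 600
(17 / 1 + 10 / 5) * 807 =15333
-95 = -95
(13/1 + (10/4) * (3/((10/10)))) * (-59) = -2419/2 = -1209.50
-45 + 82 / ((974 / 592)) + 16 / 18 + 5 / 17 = 448768 / 74511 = 6.02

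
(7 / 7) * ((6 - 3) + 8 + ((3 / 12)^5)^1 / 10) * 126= 7096383 / 5120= 1386.01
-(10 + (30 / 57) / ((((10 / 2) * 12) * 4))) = -4561 / 456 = -10.00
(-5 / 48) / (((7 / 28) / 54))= -45 / 2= -22.50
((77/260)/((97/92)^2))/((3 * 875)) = 23276/229344375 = 0.00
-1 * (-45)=45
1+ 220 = 221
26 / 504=13 / 252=0.05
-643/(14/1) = -643/14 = -45.93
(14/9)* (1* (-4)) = -56/9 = -6.22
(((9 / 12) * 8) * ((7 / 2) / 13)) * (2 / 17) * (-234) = -756 / 17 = -44.47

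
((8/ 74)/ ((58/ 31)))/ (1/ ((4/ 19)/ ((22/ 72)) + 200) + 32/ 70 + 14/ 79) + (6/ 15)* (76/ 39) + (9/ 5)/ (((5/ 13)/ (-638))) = -2984.97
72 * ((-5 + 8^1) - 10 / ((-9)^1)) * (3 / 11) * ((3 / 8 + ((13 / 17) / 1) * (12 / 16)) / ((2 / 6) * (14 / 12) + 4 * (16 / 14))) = 1804194 / 116875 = 15.44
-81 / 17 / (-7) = 81 / 119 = 0.68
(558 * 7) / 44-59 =29.77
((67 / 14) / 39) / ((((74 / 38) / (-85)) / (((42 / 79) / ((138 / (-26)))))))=108205 / 201687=0.54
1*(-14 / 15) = -14 / 15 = -0.93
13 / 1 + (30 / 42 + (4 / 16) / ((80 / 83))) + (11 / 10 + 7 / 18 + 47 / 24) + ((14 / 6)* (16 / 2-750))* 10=-69737119 / 4032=-17295.91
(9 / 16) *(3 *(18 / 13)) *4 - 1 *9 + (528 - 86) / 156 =124 / 39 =3.18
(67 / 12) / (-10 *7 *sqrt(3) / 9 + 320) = 469 *sqrt(3) / 1103960 + 2412 / 137995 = 0.02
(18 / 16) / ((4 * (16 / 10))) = 45 / 256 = 0.18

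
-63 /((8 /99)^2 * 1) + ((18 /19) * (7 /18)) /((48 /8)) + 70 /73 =-2568991831 /266304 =-9646.84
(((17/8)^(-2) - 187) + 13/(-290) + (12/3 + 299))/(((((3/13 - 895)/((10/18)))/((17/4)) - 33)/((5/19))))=-632889595/8528035278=-0.07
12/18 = 2/3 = 0.67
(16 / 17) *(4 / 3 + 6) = 352 / 51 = 6.90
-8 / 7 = -1.14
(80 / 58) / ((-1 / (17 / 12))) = -1.95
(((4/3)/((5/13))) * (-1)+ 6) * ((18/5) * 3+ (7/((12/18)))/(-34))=22591/850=26.58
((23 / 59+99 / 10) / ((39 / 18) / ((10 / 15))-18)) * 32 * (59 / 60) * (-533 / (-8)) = -6471686 / 4425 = -1462.53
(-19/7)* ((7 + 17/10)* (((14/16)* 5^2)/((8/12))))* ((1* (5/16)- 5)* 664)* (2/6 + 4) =668845125/64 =10450705.08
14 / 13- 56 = -714 / 13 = -54.92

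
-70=-70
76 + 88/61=4724/61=77.44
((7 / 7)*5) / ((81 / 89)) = 445 / 81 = 5.49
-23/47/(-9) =0.05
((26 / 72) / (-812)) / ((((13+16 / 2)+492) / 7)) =-13 / 2142288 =-0.00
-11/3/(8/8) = -3.67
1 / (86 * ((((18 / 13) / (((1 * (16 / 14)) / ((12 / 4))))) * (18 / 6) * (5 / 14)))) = 52 / 17415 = 0.00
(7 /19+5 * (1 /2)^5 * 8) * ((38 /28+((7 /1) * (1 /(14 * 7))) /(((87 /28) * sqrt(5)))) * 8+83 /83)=164 * sqrt(5) /2755+10209 /532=19.32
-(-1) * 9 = 9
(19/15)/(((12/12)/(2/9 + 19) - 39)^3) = -98376623/4588643089080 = -0.00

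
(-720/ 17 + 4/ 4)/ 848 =-703/ 14416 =-0.05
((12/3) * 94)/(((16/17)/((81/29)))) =64719/58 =1115.84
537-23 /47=25216 /47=536.51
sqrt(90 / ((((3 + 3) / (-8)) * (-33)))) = 1.91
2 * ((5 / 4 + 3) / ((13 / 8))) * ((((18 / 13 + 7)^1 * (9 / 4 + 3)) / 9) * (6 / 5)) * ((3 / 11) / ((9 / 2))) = 51884 / 27885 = 1.86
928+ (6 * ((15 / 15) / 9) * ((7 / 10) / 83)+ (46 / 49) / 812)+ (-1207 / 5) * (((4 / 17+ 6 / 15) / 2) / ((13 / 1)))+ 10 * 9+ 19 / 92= 74968402448903 / 74056409700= 1012.31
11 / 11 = 1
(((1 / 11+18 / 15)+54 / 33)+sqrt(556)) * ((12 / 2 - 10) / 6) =-4 * sqrt(139) / 3 - 322 / 165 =-17.67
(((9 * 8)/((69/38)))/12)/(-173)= -76/3979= -0.02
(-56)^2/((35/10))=896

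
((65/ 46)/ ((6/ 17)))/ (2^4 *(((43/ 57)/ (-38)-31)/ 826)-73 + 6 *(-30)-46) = -164747765/ 12328476284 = -0.01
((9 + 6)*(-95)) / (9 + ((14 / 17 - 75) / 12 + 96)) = -15300 / 1061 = -14.42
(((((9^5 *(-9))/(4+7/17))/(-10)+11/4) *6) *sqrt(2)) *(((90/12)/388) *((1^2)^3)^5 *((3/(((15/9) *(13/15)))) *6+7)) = 13717497321 *sqrt(2)/504400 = 38460.49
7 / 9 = 0.78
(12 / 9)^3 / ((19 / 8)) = 512 / 513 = 1.00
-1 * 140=-140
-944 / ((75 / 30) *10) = -944 / 25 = -37.76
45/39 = 15/13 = 1.15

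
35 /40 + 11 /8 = 9 /4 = 2.25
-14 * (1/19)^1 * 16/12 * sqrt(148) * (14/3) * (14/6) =-10976 * sqrt(37)/513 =-130.15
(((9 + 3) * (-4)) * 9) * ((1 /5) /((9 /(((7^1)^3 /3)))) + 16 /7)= -72976 /35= -2085.03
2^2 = 4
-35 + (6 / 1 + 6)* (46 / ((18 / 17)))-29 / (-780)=379369 / 780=486.37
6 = 6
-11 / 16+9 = 133 / 16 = 8.31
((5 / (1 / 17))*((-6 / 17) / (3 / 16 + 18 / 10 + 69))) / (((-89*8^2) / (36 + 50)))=0.01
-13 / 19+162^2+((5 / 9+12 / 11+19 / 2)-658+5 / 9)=96295981 / 3762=25597.02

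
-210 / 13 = -16.15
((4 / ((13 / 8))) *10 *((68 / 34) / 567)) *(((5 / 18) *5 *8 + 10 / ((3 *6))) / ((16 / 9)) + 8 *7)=440 / 81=5.43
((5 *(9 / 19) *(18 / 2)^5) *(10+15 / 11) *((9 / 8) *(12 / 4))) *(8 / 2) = 8968066875 / 418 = 21454705.44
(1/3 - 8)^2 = 529/9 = 58.78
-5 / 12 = -0.42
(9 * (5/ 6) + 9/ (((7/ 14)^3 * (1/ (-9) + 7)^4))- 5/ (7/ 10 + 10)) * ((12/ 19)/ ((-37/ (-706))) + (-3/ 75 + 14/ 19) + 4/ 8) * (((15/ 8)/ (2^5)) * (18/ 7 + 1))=65896128671535/ 3364512601856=19.59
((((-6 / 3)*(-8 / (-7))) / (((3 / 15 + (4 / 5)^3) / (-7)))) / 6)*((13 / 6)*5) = 32500 / 801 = 40.57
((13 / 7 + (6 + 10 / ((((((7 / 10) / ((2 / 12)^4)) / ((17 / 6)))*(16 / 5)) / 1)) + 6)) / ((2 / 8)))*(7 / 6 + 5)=111710881 / 326592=342.05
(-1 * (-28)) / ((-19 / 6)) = -168 / 19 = -8.84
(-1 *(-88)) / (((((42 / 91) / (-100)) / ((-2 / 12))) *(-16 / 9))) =-3575 / 2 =-1787.50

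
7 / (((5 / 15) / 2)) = 42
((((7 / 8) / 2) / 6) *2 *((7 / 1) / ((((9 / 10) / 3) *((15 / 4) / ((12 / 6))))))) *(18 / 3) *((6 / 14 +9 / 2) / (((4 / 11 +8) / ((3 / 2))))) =77 / 8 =9.62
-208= -208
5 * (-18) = -90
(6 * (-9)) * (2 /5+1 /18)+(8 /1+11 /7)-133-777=-32376 /35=-925.03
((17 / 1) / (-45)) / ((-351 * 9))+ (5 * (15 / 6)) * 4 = 7107767 / 142155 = 50.00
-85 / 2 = -42.50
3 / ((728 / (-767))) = -177 / 56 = -3.16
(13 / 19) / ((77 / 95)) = 0.84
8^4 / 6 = 2048 / 3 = 682.67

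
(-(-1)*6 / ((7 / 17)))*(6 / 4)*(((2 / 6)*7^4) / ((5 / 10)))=34986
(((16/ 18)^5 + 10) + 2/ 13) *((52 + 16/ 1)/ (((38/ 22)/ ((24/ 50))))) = 24595592384/ 121542525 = 202.36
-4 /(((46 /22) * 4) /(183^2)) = -368379 /23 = -16016.48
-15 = -15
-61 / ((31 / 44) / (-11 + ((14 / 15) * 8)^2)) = -27025196 / 6975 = -3874.58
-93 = -93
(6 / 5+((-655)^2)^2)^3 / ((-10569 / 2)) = -1180026329508940776413465000000.00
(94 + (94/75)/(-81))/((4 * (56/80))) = 285478/8505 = 33.57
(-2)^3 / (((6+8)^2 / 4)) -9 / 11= -529 / 539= -0.98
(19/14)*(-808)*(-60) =460560/7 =65794.29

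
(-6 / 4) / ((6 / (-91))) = 91 / 4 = 22.75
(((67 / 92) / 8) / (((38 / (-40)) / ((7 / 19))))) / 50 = -469 / 664240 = -0.00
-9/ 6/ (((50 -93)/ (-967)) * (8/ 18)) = -26109/ 344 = -75.90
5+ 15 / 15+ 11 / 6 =7.83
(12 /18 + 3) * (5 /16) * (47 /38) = 2585 /1824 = 1.42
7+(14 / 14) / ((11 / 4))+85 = 1016 / 11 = 92.36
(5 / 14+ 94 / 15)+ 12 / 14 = 1571 / 210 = 7.48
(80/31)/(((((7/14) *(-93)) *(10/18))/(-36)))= 3456/961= 3.60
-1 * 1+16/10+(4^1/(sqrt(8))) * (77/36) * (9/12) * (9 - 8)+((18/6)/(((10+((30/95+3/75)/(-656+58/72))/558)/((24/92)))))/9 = 121561489589/199708161190+77 * sqrt(2)/48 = 2.88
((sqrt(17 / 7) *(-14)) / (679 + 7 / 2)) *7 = -4 *sqrt(119) / 195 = -0.22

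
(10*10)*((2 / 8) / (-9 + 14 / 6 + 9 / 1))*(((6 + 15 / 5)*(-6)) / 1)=-4050 / 7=-578.57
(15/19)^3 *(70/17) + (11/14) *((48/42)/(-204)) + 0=34653301/17140641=2.02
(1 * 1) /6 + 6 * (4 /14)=79 /42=1.88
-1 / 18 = -0.06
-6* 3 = -18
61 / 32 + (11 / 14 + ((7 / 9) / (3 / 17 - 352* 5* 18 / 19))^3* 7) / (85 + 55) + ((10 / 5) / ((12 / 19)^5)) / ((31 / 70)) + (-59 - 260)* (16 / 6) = -103741328736891097143825469 / 129061149454327351613184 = -803.82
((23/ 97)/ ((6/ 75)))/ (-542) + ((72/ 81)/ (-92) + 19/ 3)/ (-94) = -74413541/ 1022984892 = -0.07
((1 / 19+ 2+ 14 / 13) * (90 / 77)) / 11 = 69570 / 209209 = 0.33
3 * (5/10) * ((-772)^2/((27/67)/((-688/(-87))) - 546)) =-13736239232/8388689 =-1637.47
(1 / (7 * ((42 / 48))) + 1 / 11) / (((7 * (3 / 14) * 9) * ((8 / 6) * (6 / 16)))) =548 / 14553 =0.04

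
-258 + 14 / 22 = -2831 / 11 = -257.36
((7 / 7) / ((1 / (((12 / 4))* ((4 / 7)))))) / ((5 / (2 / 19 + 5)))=1164 / 665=1.75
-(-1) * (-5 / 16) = -5 / 16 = -0.31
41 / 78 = 0.53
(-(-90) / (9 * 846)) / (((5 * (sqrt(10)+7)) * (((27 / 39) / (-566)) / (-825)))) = 1089550 / 3807-155650 * sqrt(10) / 3807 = 156.91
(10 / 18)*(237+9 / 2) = 805 / 6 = 134.17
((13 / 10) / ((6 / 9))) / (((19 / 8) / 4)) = 312 / 95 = 3.28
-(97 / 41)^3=-13.24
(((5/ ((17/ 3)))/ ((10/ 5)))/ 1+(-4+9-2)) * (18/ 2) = 1053/ 34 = 30.97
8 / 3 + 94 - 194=-292 / 3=-97.33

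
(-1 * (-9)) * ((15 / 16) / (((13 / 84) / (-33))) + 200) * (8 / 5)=18 / 13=1.38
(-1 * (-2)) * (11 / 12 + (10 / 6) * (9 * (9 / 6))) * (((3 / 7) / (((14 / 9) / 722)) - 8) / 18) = 2628755 / 5292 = 496.74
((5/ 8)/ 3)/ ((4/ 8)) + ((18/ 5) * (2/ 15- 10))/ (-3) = 3677/ 300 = 12.26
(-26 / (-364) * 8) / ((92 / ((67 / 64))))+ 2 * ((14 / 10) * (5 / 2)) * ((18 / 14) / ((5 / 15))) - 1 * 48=-216317 / 10304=-20.99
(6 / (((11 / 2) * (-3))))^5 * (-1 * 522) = 3.32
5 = 5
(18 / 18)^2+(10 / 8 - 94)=-367 / 4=-91.75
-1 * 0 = 0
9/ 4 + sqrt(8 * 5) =9/ 4 + 2 * sqrt(10) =8.57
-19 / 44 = -0.43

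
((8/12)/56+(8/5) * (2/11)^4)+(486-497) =-67557463/6149220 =-10.99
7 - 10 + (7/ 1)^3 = 340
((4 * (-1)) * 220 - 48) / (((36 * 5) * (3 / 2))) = -464 / 135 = -3.44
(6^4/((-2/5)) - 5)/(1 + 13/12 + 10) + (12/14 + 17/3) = -159575/609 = -262.03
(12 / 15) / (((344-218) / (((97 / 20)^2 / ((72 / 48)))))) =0.10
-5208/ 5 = -1041.60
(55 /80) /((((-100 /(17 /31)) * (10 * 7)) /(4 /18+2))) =-187 /1562400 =-0.00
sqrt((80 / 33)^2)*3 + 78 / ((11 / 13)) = 1094 / 11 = 99.45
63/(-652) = -0.10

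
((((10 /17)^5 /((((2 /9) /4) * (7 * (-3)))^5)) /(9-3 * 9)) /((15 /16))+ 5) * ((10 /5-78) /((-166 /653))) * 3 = 8885677244873790 /1980673537717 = 4486.19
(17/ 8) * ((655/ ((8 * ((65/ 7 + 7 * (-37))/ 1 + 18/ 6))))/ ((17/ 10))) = -22925/ 55264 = -0.41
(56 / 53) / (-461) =-56 / 24433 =-0.00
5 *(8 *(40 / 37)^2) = 64000 / 1369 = 46.75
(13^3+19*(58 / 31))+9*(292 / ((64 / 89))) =2920007 / 496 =5887.11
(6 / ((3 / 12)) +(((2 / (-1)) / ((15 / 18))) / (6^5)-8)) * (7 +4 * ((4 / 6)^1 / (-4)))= 984941 / 9720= 101.33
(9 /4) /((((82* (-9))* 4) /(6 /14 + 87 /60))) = -263 /183680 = -0.00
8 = 8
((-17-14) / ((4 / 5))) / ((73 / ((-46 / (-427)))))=-0.06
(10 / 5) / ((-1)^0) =2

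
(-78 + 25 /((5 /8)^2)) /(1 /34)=-476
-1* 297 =-297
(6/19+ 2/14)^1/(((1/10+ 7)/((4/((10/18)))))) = 0.47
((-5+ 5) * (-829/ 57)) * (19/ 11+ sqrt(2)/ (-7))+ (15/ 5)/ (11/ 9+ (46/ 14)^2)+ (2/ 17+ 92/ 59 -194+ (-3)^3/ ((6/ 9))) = -1236336981/ 5315900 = -232.57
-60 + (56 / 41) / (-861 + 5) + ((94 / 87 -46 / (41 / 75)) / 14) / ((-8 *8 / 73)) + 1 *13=-245696831 / 6106704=-40.23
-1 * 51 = -51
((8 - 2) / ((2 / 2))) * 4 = 24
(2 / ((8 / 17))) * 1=17 / 4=4.25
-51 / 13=-3.92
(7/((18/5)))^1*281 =9835/18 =546.39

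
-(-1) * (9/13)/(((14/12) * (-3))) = -18/91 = -0.20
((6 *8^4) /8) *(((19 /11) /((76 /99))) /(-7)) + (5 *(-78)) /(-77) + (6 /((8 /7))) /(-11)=-43245 /44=-982.84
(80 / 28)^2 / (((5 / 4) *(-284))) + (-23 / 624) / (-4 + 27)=-53399 / 2170896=-0.02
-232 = -232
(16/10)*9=72/5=14.40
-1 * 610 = -610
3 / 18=0.17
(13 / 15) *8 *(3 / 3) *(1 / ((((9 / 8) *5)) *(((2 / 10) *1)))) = 832 / 135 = 6.16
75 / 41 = 1.83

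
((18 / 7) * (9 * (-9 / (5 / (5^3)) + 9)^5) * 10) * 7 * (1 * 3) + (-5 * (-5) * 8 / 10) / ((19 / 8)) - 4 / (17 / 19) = -738086985087712004 / 323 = -2285099025039356.05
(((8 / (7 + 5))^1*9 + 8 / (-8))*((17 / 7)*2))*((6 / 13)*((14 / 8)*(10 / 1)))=2550 / 13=196.15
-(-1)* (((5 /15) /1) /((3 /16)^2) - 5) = 121 /27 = 4.48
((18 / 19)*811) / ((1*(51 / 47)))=228702 / 323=708.06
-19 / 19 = -1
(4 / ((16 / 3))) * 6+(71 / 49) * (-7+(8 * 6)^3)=15703511 / 98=160239.91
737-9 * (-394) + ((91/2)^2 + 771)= 28497/4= 7124.25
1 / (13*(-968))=-1 / 12584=-0.00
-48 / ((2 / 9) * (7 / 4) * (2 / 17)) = -1049.14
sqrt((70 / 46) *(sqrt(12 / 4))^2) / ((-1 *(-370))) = sqrt(2415) / 8510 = 0.01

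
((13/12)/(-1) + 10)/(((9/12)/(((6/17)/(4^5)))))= 107/26112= 0.00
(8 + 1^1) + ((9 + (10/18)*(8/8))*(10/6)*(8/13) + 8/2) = 8003/351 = 22.80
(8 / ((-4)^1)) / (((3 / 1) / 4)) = -8 / 3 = -2.67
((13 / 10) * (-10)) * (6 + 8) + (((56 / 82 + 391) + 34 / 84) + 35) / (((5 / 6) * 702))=-36521179 / 201474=-181.27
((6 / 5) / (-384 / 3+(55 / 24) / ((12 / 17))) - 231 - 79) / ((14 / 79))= -314260183 / 179645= -1749.34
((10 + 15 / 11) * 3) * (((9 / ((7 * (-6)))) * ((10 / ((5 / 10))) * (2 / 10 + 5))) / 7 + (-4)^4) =4645500 / 539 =8618.74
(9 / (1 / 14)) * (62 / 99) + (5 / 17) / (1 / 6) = 15086 / 187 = 80.67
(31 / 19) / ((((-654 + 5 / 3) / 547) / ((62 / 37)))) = -2.29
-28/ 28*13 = -13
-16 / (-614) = 8 / 307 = 0.03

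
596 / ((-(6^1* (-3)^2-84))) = 298 / 15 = 19.87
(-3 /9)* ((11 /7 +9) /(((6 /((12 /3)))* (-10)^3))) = 37 /15750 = 0.00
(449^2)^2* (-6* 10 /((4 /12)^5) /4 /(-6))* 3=148143600867645 /2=74071800433822.50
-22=-22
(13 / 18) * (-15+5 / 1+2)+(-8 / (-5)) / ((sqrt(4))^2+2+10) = -5.68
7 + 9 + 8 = 24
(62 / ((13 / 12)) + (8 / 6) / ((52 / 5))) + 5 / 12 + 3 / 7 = 63559 / 1092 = 58.20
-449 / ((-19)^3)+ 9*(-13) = -802054 / 6859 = -116.93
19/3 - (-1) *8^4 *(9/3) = 36883/3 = 12294.33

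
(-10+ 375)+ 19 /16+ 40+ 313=719.19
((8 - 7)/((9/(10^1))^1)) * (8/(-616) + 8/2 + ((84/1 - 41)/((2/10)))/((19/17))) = 957560/4389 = 218.17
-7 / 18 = -0.39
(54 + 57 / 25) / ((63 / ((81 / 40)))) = 1809 / 1000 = 1.81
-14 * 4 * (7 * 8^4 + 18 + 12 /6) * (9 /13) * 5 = -72303840 /13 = -5561833.85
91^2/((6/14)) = 57967/3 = 19322.33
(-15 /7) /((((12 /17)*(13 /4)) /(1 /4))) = -85 /364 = -0.23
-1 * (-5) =5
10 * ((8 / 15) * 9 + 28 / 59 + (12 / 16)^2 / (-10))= 52.18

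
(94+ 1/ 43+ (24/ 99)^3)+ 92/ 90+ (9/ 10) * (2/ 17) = 12499977332/ 131349735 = 95.17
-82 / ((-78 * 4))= 41 / 156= 0.26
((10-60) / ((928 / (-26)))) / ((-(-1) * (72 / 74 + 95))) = 12025 / 823832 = 0.01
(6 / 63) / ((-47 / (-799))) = 34 / 21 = 1.62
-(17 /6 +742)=-4469 /6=-744.83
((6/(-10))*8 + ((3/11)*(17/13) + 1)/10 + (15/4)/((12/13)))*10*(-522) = 1796985/572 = 3141.58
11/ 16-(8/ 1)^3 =-8181/ 16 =-511.31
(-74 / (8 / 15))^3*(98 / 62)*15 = -125651098125 / 1984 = -63332206.72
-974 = -974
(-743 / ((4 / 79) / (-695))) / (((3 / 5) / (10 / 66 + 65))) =1107424144.57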